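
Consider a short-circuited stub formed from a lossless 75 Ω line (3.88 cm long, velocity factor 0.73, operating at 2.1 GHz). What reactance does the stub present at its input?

X_in ≈ -77.8 Ω (capacitive)

λ = v/f = 0.73·c / 2.1 GHz = 0.104 m
βl = 2π·l/λ = 2π × 0.372 = 134°
tan(βl) = -1.04
For a short-circuited stub, Z_in = jZ_0·tan(βl)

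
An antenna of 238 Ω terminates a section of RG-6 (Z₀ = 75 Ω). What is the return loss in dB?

RL ≈ 5.67 dB

Γ = (238 − 75)/(238 + 75) = 0.521
RL = −20·log₁₀|Γ| = −20·log₁₀(0.521)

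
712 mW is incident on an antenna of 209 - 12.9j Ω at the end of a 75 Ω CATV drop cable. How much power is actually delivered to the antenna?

P_delivered ≈ 552 mW

|Γ| = |(134 − j12.9)/(284 − j12.9)| = 0.474
|Γ|² = 0.224
P_refl = |Γ|²·P_inc = 160 mW, P_del = (1 − |Γ|²)·P_inc = 552 mW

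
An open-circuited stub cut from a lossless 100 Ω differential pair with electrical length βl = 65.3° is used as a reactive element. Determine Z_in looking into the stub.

Z_in ≈ −j46 Ω

tan(βl) = 2.17
For an open-circuited stub, Z_in = −jZ_0·cot(βl) = −jZ_0/tan(βl)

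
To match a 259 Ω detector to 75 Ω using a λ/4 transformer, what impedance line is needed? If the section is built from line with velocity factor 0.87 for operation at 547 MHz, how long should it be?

Z_qwt ≈ 139 Ω; length ≈ 11.9 cm

Z_qwt = √(Z_0·R_L) = √(75 × 259) = √19420
λ = 0.87·c/f = 0.477 m, so l = λ/4 = 0.119 m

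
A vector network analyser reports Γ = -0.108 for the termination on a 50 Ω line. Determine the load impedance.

Z_L ≈ 40.3 Ω

Z_L = Z_0·(1 + Γ)/(1 − Γ) = 50·(0.892)/(1.11)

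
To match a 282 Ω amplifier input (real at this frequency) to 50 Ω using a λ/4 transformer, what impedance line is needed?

Z_qwt ≈ 119 Ω

Z_qwt = √(Z_0·R_L) = √(50 × 282) = √14100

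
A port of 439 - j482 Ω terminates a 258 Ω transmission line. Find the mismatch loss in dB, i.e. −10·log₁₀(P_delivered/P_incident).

Γ = (181 − j482)/(697 − j482), |Γ| = 0.608
|Γ|² = 0.369, so P_del/P_inc = 1 − |Γ|² = 0.631
ML = −10·log₁₀(1 − |Γ|²)

mismatch loss ≈ 2 dB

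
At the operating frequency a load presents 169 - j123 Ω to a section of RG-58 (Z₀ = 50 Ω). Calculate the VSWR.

VSWR ≈ 5.28

Γ = (Z_L − Z_0)/(Z_L + Z_0) = (119 − j123)/(219 − j123)
|Γ| = 171/251 = 0.681
VSWR = (1 + |Γ|)/(1 − |Γ|) = 1.68/0.319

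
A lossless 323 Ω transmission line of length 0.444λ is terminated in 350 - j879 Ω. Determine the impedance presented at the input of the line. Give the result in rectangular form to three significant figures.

Z_in ≈ 2510 + j874 Ω

βl = 2π × 0.444 = 160°
tan(βl) = tan(160°) = -0.367
Z_in = Z_0·(Z_L + jZ_0·tanβl)/(Z_0 + jZ_L·tanβl)
     = 323·(350 − j998)/(0.288 − j128)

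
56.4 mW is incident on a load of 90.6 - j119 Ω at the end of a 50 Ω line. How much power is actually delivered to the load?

|Γ| = |(40.6 − j119)/(140.6 − j119)| = 0.683
|Γ|² = 0.466
P_refl = |Γ|²·P_inc = 26.3 mW, P_del = (1 − |Γ|²)·P_inc = 30.1 mW

P_delivered ≈ 30.1 mW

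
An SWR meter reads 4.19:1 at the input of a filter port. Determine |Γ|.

|Γ| = (S − 1)/(S + 1) = (4.19 − 1)/(4.19 + 1) = 3.19/5.19

|Γ| ≈ 0.615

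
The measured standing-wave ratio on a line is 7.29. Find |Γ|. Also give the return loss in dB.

|Γ| ≈ 0.759; return loss ≈ 2.4 dB

|Γ| = (S − 1)/(S + 1) = (7.29 − 1)/(7.29 + 1) = 6.29/8.29
RL = −20·log₁₀|Γ| = −20·log₁₀(0.759)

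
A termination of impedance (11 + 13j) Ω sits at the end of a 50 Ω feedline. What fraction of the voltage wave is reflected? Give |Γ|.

Γ = (Z_L − Z_0)/(Z_L + Z_0) = (-39 + j13)/(61 + j13)
|Γ| = 41.1/62.4

|Γ| ≈ 0.659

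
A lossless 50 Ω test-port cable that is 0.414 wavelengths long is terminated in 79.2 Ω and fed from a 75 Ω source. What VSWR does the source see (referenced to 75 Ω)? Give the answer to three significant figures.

VSWR ≈ 1.58

βl = 2π × 0.414 = 149°
tan(βl) = -0.6
Z_in = Z_0·(Z_L + jZ_0·tanβl)/(Z_0 + jZ_L·tanβl) = 56.6 + j23.8 Ω
Γ_s = (Z_in − Z_s)/(Z_in + Z_s) = (-18.4 + j23.8)/(132 + j23.8), |Γ_s| = 0.225
VSWR = (1 + |Γ_s|)/(1 − |Γ_s|)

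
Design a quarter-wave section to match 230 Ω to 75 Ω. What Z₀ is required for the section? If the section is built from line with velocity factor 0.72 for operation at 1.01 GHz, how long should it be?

Z_qwt ≈ 131 Ω; length ≈ 5.35 cm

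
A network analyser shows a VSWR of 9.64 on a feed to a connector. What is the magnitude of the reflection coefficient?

|Γ| ≈ 0.812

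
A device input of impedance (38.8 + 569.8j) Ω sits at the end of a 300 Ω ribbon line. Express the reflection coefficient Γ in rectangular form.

Γ = (Z_L − Z_0)/(Z_L + Z_0) = (-261.2 + j569.8)/(338.8 + j569.8)

Γ ≈ 0.537 + j0.778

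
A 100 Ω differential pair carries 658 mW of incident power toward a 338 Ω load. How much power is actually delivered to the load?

Γ = (338 − 100)/(338 + 100) = 0.543
|Γ|² = 0.295
P_refl = |Γ|²·P_inc = 194 mW, P_del = (1 − |Γ|²)·P_inc = 464 mW

P_delivered ≈ 464 mW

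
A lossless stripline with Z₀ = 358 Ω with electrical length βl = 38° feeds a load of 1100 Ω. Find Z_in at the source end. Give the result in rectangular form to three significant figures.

tan(βl) = tan(38°) = 0.781
Z_in = Z_0·(Z_L + jZ_0·tanβl)/(Z_0 + jZ_L·tanβl)
     = 358·(1100 + j280)/(358 + j859)

Z_in ≈ 262 − j349 Ω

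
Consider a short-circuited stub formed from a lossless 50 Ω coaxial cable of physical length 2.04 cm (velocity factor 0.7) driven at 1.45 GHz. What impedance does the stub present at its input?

λ = v/f = 0.7·c / 1.45 GHz = 0.145 m
βl = 2π·l/λ = 2π × 0.141 = 50.7°
tan(βl) = 1.22
For a short-circuited stub, Z_in = jZ_0·tan(βl)

Z_in ≈ +j61.1 Ω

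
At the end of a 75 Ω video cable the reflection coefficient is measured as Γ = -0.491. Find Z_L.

Z_L = Z_0·(1 + Γ)/(1 − Γ) = 75·(0.509)/(1.49)

Z_L ≈ 25.6 Ω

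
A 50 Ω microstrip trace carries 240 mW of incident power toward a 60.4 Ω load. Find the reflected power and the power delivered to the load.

P_reflected ≈ 2.13 mW; P_delivered ≈ 238 mW

Γ = (60.4 − 50)/(60.4 + 50) = 0.0942
|Γ|² = 0.00887
P_refl = |Γ|²·P_inc = 2.13 mW, P_del = (1 − |Γ|²)·P_inc = 238 mW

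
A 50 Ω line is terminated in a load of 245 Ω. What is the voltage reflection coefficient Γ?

Γ = 0.661

Γ = (Z_L − Z_0)/(Z_L + Z_0) = (245 − 50)/(245 + 50) = 195/295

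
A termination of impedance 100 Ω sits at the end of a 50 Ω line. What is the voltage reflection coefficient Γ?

Γ = 0.333

Γ = (Z_L − Z_0)/(Z_L + Z_0) = (100 − 50)/(100 + 50) = 50/150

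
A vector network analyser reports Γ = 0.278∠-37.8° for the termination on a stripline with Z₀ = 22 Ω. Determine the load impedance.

Z_L ≈ 31.8 − j11.8 Ω

Z_L = Z_0·(1 + Γ)/(1 − Γ) = 22·(1.22 − j0.17)/(0.78 + j0.17)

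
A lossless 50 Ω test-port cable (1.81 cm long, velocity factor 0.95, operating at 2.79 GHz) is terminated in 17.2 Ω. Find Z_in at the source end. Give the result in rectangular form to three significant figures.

λ = v/f = 0.95·c / 2.79 GHz = 0.102 m
βl = 2π·l/λ = 2π × 0.177 = 63.8°
tan(βl) = tan(63.8°) = 2.03
Z_in = Z_0·(Z_L + jZ_0·tanβl)/(Z_0 + jZ_L·tanβl)
     = 50·(17.2 + j102)/(50 + j34.9)

Z_in ≈ 59.2 + j60.2 Ω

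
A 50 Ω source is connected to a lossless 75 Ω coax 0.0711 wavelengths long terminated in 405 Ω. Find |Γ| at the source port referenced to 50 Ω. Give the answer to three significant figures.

βl = 2π × 0.0711 = 25.6°
tan(βl) = 0.479
Z_in = Z_0·(Z_L + jZ_0·tanβl)/(Z_0 + jZ_L·tanβl) = 64.7 − j132 Ω
Γ_s = (Z_in − Z_s)/(Z_in + Z_s) = (14.7 − j132)/(115 − j132), |Γ_s| = 0.758

|Γ| ≈ 0.758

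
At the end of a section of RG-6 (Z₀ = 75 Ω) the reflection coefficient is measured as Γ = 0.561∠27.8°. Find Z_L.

Z_L ≈ 160 + j122 Ω

Z_L = Z_0·(1 + Γ)/(1 − Γ) = 75·(1.5 + j0.262)/(0.504 − j0.262)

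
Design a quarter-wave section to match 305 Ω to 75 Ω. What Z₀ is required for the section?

Z_qwt ≈ 151 Ω

Z_qwt = √(Z_0·R_L) = √(75 × 305) = √22880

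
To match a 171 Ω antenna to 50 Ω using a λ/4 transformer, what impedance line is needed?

Z_qwt ≈ 92.5 Ω

Z_qwt = √(Z_0·R_L) = √(50 × 171) = √8550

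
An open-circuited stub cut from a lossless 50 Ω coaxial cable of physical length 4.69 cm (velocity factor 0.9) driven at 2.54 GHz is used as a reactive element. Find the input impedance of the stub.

λ = v/f = 0.9·c / 2.54 GHz = 0.106 m
βl = 2π·l/λ = 2π × 0.441 = 159°
tan(βl) = -0.387
For an open-circuited stub, Z_in = −jZ_0·cot(βl) = −jZ_0/tan(βl)

Z_in ≈ +j129 Ω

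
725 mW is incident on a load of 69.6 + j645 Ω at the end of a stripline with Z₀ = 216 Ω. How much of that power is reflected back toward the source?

P_reflected ≈ 637 mW

|Γ| = |(-146.4 + j645)/(285.6 + j645)| = 0.938
|Γ|² = 0.879
P_refl = |Γ|²·P_inc = 637 mW, P_del = (1 − |Γ|²)·P_inc = 87.6 mW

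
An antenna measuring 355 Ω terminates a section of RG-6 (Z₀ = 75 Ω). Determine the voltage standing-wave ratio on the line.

For a purely resistive load, VSWR = R_L/Z_0 or Z_0/R_L (whichever > 1) = 355/75

VSWR ≈ 4.73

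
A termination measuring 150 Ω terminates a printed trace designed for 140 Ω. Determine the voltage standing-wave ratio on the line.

For a purely resistive load, VSWR = R_L/Z_0 or Z_0/R_L (whichever > 1) = 150/140

VSWR ≈ 1.07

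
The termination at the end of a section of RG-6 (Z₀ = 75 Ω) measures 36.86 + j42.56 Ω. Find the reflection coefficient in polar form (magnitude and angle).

Γ ≈ 0.478 ∠ 111°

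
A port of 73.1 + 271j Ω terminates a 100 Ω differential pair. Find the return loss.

Γ = (-26.9 + j271)/(173.1 + j271), |Γ| = 0.847
RL = −20·log₁₀|Γ| = −20·log₁₀(0.847)

RL ≈ 1.44 dB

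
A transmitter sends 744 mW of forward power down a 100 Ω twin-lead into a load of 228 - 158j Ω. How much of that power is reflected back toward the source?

P_reflected ≈ 232 mW

|Γ| = |(128 − j158)/(328 − j158)| = 0.559
|Γ|² = 0.312
P_refl = |Γ|²·P_inc = 232 mW, P_del = (1 − |Γ|²)·P_inc = 512 mW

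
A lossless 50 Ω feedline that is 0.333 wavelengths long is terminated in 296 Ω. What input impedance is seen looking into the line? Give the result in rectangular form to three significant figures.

βl = 2π × 0.333 = 120°
tan(βl) = tan(120°) = -1.74
Z_in = Z_0·(Z_L + jZ_0·tanβl)/(Z_0 + jZ_L·tanβl)
     = 50·(296 − j87)/(50 − j515)

Z_in ≈ 11.1 + j27.6 Ω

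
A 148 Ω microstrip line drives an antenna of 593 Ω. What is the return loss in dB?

RL ≈ 4.43 dB

Γ = (593 − 148)/(593 + 148) = 0.601
RL = −20·log₁₀|Γ| = −20·log₁₀(0.601)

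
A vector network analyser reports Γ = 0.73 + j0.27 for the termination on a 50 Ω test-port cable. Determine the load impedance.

Z_L = Z_0·(1 + Γ)/(1 − Γ) = 50·(1.73 + j0.27)/(0.27 − j0.27)

Z_L ≈ 135 + j185 Ω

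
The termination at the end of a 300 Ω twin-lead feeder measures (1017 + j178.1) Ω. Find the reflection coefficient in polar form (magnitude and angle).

Γ ≈ 0.556 ∠ 6.25°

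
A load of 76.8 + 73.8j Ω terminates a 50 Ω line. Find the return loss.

Γ = (26.8 + j73.8)/(126.8 + j73.8), |Γ| = 0.535
RL = −20·log₁₀|Γ| = −20·log₁₀(0.535)

RL ≈ 5.43 dB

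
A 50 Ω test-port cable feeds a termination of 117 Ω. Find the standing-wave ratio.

VSWR ≈ 2.34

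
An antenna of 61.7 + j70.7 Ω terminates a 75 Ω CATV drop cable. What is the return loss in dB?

RL ≈ 6.61 dB

Γ = (-13.3 + j70.7)/(136.7 + j70.7), |Γ| = 0.467
RL = −20·log₁₀|Γ| = −20·log₁₀(0.467)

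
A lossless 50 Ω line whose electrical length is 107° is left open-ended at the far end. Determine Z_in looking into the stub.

Z_in ≈ +j15.3 Ω

tan(βl) = -3.27
For an open-ended stub, Z_in = −jZ_0·cot(βl) = −jZ_0/tan(βl)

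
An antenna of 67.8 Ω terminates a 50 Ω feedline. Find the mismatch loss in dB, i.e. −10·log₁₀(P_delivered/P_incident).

Γ = (67.8 − 50)/(67.8 + 50) = 0.151
|Γ|² = 0.0228, so P_del/P_inc = 1 − |Γ|² = 0.977
ML = −10·log₁₀(1 − |Γ|²)

mismatch loss ≈ 0.1 dB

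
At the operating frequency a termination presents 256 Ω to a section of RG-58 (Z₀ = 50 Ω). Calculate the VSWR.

VSWR ≈ 5.12

For a purely resistive load, VSWR = R_L/Z_0 or Z_0/R_L (whichever > 1) = 256/50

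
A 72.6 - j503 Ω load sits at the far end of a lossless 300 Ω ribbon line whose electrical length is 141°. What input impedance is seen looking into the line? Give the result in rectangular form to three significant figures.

Z_in ≈ 722 + j1690 Ω

tan(βl) = tan(141°) = -0.81
Z_in = Z_0·(Z_L + jZ_0·tanβl)/(Z_0 + jZ_L·tanβl)
     = 300·(72.6 − j746)/(-107 − j58.8)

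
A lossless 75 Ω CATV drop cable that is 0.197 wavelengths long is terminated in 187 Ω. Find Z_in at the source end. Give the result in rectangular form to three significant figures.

βl = 2π × 0.197 = 70.9°
tan(βl) = tan(70.9°) = 2.89
Z_in = Z_0·(Z_L + jZ_0·tanβl)/(Z_0 + jZ_L·tanβl)
     = 75·(187 + j217)/(75 + j541)

Z_in ≈ 33 − j21.4 Ω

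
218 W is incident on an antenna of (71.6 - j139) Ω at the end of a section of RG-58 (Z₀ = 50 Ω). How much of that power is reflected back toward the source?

|Γ| = |(21.6 − j139)/(121.6 − j139)| = 0.762
|Γ|² = 0.58
P_refl = |Γ|²·P_inc = 126 W, P_del = (1 − |Γ|²)·P_inc = 91.5 W

P_reflected ≈ 126 W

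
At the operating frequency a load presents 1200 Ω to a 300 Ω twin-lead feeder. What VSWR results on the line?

VSWR ≈ 4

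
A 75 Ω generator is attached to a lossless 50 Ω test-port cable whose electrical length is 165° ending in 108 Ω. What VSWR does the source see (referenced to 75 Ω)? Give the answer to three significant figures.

tan(βl) = -0.268
Z_in = Z_0·(Z_L + jZ_0·tanβl)/(Z_0 + jZ_L·tanβl) = 86.7 + j36.8 Ω
Γ_s = (Z_in − Z_s)/(Z_in + Z_s) = (11.7 + j36.8)/(162 + j36.8), |Γ_s| = 0.233
VSWR = (1 + |Γ_s|)/(1 − |Γ_s|)

VSWR ≈ 1.61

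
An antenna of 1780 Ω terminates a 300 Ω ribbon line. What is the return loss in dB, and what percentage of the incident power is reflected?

RL ≈ 2.96 dB; 50.6% of incident power reflected

Γ = (1780 − 300)/(1780 + 300) = 0.712
RL = −20·log₁₀(0.712) = 2.96 dB
P_refl/P_inc = |Γ|² = 0.506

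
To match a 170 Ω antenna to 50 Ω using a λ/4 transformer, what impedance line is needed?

Z_qwt ≈ 92.2 Ω

Z_qwt = √(Z_0·R_L) = √(50 × 170) = √8500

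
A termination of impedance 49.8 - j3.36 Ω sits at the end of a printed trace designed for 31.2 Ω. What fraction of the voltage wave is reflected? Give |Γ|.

|Γ| ≈ 0.233

Γ = (Z_L − Z_0)/(Z_L + Z_0) = (18.6 − j3.36)/(81 − j3.36)
|Γ| = 18.9/81.1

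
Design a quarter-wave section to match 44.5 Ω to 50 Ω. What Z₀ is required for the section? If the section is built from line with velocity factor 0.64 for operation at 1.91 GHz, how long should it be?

Z_qwt ≈ 47.2 Ω; length ≈ 2.51 cm

Z_qwt = √(Z_0·R_L) = √(50 × 44.5) = √2225
λ = 0.64·c/f = 0.101 m, so l = λ/4 = 0.0251 m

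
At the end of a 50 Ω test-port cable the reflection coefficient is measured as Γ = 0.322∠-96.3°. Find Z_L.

Z_L = Z_0·(1 + Γ)/(1 − Γ) = 50·(0.965 − j0.32)/(1.04 + j0.32)

Z_L ≈ 38.2 − j27.3 Ω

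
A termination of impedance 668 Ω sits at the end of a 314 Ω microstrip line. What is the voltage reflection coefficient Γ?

Γ = 0.36

Γ = (Z_L − Z_0)/(Z_L + Z_0) = (668 − 314)/(668 + 314) = 354/982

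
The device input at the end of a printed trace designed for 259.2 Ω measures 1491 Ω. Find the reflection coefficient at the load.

Γ = (Z_L − Z_0)/(Z_L + Z_0) = (1491 − 259.2)/(1491 + 259.2) = 1232/1750

Γ = 0.704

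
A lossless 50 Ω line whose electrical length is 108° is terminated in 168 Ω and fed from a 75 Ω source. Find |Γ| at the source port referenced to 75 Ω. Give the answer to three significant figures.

tan(βl) = -3.08
Z_in = Z_0·(Z_L + jZ_0·tanβl)/(Z_0 + jZ_L·tanβl) = 16.3 + j14.7 Ω
Γ_s = (Z_in − Z_s)/(Z_in + Z_s) = (-58.7 + j14.7)/(91.3 + j14.7), |Γ_s| = 0.654

|Γ| ≈ 0.654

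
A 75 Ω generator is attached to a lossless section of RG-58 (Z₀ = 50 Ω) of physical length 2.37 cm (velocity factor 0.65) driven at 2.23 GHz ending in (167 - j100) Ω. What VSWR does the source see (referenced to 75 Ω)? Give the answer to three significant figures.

VSWR ≈ 6.66

λ = v/f = 0.65·c / 2.23 GHz = 0.0874 m
βl = 2π·l/λ = 2π × 0.271 = 97.6°
tan(βl) = -7.52
Z_in = Z_0·(Z_L + jZ_0·tanβl)/(Z_0 + jZ_L·tanβl) = 11.6 + j13.1 Ω
Γ_s = (Z_in − Z_s)/(Z_in + Z_s) = (-63.4 + j13.1)/(86.6 + j13.1), |Γ_s| = 0.739
VSWR = (1 + |Γ_s|)/(1 − |Γ_s|)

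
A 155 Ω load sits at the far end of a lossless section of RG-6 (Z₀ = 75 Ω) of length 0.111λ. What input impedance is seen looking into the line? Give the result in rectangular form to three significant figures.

Z_in ≈ 66 − j51.4 Ω

βl = 2π × 0.111 = 40°
tan(βl) = tan(40°) = 0.838
Z_in = Z_0·(Z_L + jZ_0·tanβl)/(Z_0 + jZ_L·tanβl)
     = 75·(155 + j62.8)/(75 + j130)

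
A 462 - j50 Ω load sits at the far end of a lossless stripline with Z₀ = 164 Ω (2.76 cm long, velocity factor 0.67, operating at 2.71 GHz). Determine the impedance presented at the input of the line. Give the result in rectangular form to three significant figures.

λ = v/f = 0.67·c / 2.71 GHz = 0.0742 m
βl = 2π·l/λ = 2π × 0.372 = 134°
tan(βl) = tan(134°) = -1.04
Z_in = Z_0·(Z_L + jZ_0·tanβl)/(Z_0 + jZ_L·tanβl)
     = 164·(462 − j220)/(112 − j479)

Z_in ≈ 107 + j133 Ω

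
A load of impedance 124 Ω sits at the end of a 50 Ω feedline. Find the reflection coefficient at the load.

Γ = 0.425

Γ = (Z_L − Z_0)/(Z_L + Z_0) = (124 − 50)/(124 + 50) = 74/174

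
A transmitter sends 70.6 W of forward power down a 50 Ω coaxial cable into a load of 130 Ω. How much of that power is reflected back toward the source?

Γ = (130 − 50)/(130 + 50) = 0.444
|Γ|² = 0.198
P_refl = |Γ|²·P_inc = 13.9 W, P_del = (1 − |Γ|²)·P_inc = 56.7 W

P_reflected ≈ 13.9 W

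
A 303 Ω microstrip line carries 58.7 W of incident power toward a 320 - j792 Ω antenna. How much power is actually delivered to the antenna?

P_delivered ≈ 22.4 W

|Γ| = |(17 − j792)/(623 − j792)| = 0.786
|Γ|² = 0.618
P_refl = |Γ|²·P_inc = 36.3 W, P_del = (1 − |Γ|²)·P_inc = 22.4 W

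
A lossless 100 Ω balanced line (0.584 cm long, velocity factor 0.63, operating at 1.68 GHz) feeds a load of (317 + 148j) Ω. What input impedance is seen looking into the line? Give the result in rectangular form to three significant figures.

Z_in ≈ 252 − j178 Ω

λ = v/f = 0.63·c / 1.68 GHz = 0.113 m
βl = 2π·l/λ = 2π × 0.0519 = 18.7°
tan(βl) = tan(18.7°) = 0.338
Z_in = Z_0·(Z_L + jZ_0·tanβl)/(Z_0 + jZ_L·tanβl)
     = 100·(317 + j182)/(49.9 + j107)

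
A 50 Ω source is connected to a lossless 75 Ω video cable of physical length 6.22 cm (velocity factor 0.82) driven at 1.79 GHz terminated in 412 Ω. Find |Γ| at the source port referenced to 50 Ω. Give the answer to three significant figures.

λ = v/f = 0.82·c / 1.79 GHz = 0.137 m
βl = 2π·l/λ = 2π × 0.453 = 163°
tan(βl) = -0.307
Z_in = Z_0·(Z_L + jZ_0·tanβl)/(Z_0 + jZ_L·tanβl) = 117 + j175 Ω
Γ_s = (Z_in − Z_s)/(Z_in + Z_s) = (67.3 + j175)/(167 + j175), |Γ_s| = 0.774

|Γ| ≈ 0.774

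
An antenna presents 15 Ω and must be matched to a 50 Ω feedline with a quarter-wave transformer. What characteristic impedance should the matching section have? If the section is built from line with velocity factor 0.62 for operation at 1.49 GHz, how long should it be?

Z_qwt ≈ 27.4 Ω; length ≈ 3.12 cm

Z_qwt = √(Z_0·R_L) = √(50 × 15) = √750
λ = 0.62·c/f = 0.125 m, so l = λ/4 = 0.0312 m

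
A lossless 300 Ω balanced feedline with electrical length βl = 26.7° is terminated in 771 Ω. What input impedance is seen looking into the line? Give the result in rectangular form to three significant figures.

tan(βl) = tan(26.7°) = 0.503
Z_in = Z_0·(Z_L + jZ_0·tanβl)/(Z_0 + jZ_L·tanβl)
     = 300·(771 + j151)/(300 + j388)

Z_in ≈ 362 − j317 Ω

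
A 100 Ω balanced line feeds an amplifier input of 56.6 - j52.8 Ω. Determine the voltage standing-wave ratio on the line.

VSWR ≈ 2.41

Γ = (Z_L − Z_0)/(Z_L + Z_0) = (-43.4 − j52.8)/(156.6 − j52.8)
|Γ| = 68.3/165 = 0.414
VSWR = (1 + |Γ|)/(1 − |Γ|) = 1.41/0.586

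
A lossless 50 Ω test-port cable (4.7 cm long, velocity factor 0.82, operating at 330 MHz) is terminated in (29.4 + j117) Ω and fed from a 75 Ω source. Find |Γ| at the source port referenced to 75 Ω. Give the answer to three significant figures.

λ = v/f = 0.82·c / 330 MHz = 0.745 m
βl = 2π·l/λ = 2π × 0.063 = 22.7°
tan(βl) = 0.418
Z_in = Z_0·(Z_L + jZ_0·tanβl)/(Z_0 + jZ_L·tanβl) = 567 − j70.5 Ω
Γ_s = (Z_in − Z_s)/(Z_in + Z_s) = (492 − j70.5)/(642 − j70.5), |Γ_s| = 0.77

|Γ| ≈ 0.77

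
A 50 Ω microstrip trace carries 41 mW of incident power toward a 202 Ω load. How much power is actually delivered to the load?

Γ = (202 − 50)/(202 + 50) = 0.603
|Γ|² = 0.364
P_refl = |Γ|²·P_inc = 14.9 mW, P_del = (1 − |Γ|²)·P_inc = 26.1 mW

P_delivered ≈ 26.1 mW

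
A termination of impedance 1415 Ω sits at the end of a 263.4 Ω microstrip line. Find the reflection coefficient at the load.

Γ = 0.686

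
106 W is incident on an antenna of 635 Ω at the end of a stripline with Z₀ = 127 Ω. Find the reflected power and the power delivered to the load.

P_reflected ≈ 47.1 W; P_delivered ≈ 58.9 W

Γ = (635 − 127)/(635 + 127) = 0.667
|Γ|² = 0.444
P_refl = |Γ|²·P_inc = 47.1 W, P_del = (1 − |Γ|²)·P_inc = 58.9 W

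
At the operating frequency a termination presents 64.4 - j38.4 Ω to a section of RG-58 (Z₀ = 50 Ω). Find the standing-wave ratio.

VSWR ≈ 2.03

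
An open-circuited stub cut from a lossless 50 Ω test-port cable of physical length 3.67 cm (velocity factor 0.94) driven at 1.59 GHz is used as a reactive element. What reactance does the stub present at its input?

X_in ≈ -13.9 Ω (capacitive)

λ = v/f = 0.94·c / 1.59 GHz = 0.177 m
βl = 2π·l/λ = 2π × 0.207 = 74.5°
tan(βl) = 3.6
For an open-circuited stub, Z_in = −jZ_0·cot(βl) = −jZ_0/tan(βl)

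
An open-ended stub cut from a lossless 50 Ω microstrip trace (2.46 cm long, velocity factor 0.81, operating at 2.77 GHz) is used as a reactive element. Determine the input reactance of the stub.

X_in ≈ 9.67 Ω (inductive)

λ = v/f = 0.81·c / 2.77 GHz = 0.0877 m
βl = 2π·l/λ = 2π × 0.28 = 101°
tan(βl) = -5.17
For an open-ended stub, Z_in = −jZ_0·cot(βl) = −jZ_0/tan(βl)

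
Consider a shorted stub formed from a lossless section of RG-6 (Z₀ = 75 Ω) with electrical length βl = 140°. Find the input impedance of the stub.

tan(βl) = -0.839
For a shorted stub, Z_in = jZ_0·tan(βl)

Z_in ≈ −j62.9 Ω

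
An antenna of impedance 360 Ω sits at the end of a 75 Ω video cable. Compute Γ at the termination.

Γ = (Z_L − Z_0)/(Z_L + Z_0) = (360 − 75)/(360 + 75) = 285/435

Γ = 0.655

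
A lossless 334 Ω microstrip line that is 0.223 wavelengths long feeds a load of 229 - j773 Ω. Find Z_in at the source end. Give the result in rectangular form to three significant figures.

Z_in ≈ 35.5 + j71.3 Ω

βl = 2π × 0.223 = 80.3°
tan(βl) = tan(80.3°) = 5.84
Z_in = Z_0·(Z_L + jZ_0·tanβl)/(Z_0 + jZ_L·tanβl)
     = 334·(229 + j1180)/(4850 + j1340)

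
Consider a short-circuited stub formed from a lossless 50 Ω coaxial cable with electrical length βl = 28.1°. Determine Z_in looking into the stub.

tan(βl) = 0.534
For a short-circuited stub, Z_in = jZ_0·tan(βl)

Z_in ≈ +j26.7 Ω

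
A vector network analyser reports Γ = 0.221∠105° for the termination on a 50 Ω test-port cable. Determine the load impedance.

Z_L ≈ 40.9 + j18.4 Ω

Z_L = Z_0·(1 + Γ)/(1 − Γ) = 50·(0.943 + j0.213)/(1.06 − j0.213)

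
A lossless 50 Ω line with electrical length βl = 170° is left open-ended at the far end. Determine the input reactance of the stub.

tan(βl) = -0.176
For an open-ended stub, Z_in = −jZ_0·cot(βl) = −jZ_0/tan(βl)

X_in ≈ 284 Ω (inductive)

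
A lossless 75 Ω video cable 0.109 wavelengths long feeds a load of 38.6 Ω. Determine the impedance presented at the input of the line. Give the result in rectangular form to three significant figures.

Z_in ≈ 54.7 + j38.3 Ω

βl = 2π × 0.109 = 39.2°
tan(βl) = tan(39.2°) = 0.817
Z_in = Z_0·(Z_L + jZ_0·tanβl)/(Z_0 + jZ_L·tanβl)
     = 75·(38.6 + j61.3)/(75 + j31.5)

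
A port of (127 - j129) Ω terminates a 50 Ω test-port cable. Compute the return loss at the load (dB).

Γ = (77 − j129)/(177 − j129), |Γ| = 0.686
RL = −20·log₁₀|Γ| = −20·log₁₀(0.686)

RL ≈ 3.27 dB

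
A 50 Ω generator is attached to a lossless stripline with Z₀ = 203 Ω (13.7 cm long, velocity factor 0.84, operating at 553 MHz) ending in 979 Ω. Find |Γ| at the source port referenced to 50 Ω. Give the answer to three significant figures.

λ = v/f = 0.84·c / 553 MHz = 0.456 m
βl = 2π·l/λ = 2π × 0.301 = 108°
tan(βl) = -3.04
Z_in = Z_0·(Z_L + jZ_0·tanβl)/(Z_0 + jZ_L·tanβl) = 46.4 + j63.7 Ω
Γ_s = (Z_in − Z_s)/(Z_in + Z_s) = (-3.56 + j63.7)/(96.4 + j63.7), |Γ_s| = 0.552

|Γ| ≈ 0.552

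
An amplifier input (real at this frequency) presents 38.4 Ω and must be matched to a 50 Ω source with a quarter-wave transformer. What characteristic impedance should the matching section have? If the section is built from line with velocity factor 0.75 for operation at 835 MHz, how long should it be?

Z_qwt = √(Z_0·R_L) = √(50 × 38.4) = √1920
λ = 0.75·c/f = 0.269 m, so l = λ/4 = 0.0674 m

Z_qwt ≈ 43.8 Ω; length ≈ 6.74 cm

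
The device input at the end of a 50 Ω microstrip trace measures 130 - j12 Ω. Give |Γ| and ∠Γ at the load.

Γ ≈ 0.448 ∠ -4.72°

Γ = (Z_L − Z_0)/(Z_L + Z_0) = (80 − j12)/(180 − j12)
|Γ| = 80.9/180 = 0.448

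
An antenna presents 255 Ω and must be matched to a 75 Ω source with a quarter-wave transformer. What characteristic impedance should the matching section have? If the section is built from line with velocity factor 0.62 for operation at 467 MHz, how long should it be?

Z_qwt = √(Z_0·R_L) = √(75 × 255) = √19120
λ = 0.62·c/f = 0.398 m, so l = λ/4 = 0.0996 m

Z_qwt ≈ 138 Ω; length ≈ 9.96 cm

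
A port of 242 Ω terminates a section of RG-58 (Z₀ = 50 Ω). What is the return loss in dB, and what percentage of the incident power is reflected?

RL ≈ 3.64 dB; 43.2% of incident power reflected

Γ = (242 − 50)/(242 + 50) = 0.658
RL = −20·log₁₀(0.658) = 3.64 dB
P_refl/P_inc = |Γ|² = 0.432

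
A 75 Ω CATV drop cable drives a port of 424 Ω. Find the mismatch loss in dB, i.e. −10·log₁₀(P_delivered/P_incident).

mismatch loss ≈ 2.92 dB

Γ = (424 − 75)/(424 + 75) = 0.699
|Γ|² = 0.489, so P_del/P_inc = 1 − |Γ|² = 0.511
ML = −10·log₁₀(1 − |Γ|²)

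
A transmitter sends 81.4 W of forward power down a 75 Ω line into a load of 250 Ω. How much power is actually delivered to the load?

P_delivered ≈ 57.8 W

Γ = (250 − 75)/(250 + 75) = 0.538
|Γ|² = 0.29
P_refl = |Γ|²·P_inc = 23.6 W, P_del = (1 − |Γ|²)·P_inc = 57.8 W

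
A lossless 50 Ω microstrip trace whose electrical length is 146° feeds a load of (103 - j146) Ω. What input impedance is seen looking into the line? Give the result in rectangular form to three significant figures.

Z_in ≈ 52.2 + j111 Ω

tan(βl) = tan(146°) = -0.675
Z_in = Z_0·(Z_L + jZ_0·tanβl)/(Z_0 + jZ_L·tanβl)
     = 50·(103 − j180)/(-48.5 − j69.5)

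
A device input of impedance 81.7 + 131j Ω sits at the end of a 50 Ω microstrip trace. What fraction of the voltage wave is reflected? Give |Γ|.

|Γ| ≈ 0.726

Γ = (Z_L − Z_0)/(Z_L + Z_0) = (31.7 + j131)/(131.7 + j131)
|Γ| = 135/186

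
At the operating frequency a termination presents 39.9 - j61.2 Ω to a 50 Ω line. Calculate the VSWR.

Γ = (Z_L − Z_0)/(Z_L + Z_0) = (-10.1 − j61.2)/(89.9 − j61.2)
|Γ| = 62/109 = 0.57
VSWR = (1 + |Γ|)/(1 − |Γ|) = 1.57/0.43

VSWR ≈ 3.65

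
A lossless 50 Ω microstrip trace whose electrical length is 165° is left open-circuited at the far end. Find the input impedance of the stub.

Z_in ≈ +j187 Ω

tan(βl) = -0.268
For an open-circuited stub, Z_in = −jZ_0·cot(βl) = −jZ_0/tan(βl)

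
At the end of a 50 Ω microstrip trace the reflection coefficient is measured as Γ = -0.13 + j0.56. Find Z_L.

Z_L = Z_0·(1 + Γ)/(1 − Γ) = 50·(0.87 + j0.56)/(1.13 − j0.56)

Z_L ≈ 21 + j35.2 Ω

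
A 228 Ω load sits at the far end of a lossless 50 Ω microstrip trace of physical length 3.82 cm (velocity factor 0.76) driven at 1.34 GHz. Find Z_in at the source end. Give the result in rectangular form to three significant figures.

Z_in ≈ 11.2 − j7.68 Ω

λ = v/f = 0.76·c / 1.34 GHz = 0.17 m
βl = 2π·l/λ = 2π × 0.225 = 80.8°
tan(βl) = tan(80.8°) = 6.19
Z_in = Z_0·(Z_L + jZ_0·tanβl)/(Z_0 + jZ_L·tanβl)
     = 50·(228 + j310)/(50 + j1410)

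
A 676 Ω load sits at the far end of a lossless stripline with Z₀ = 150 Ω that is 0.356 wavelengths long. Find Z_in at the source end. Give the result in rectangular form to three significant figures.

βl = 2π × 0.356 = 128°
tan(βl) = tan(128°) = -1.27
Z_in = Z_0·(Z_L + jZ_0·tanβl)/(Z_0 + jZ_L·tanβl)
     = 150·(676 − j191)/(150 − j860)

Z_in ≈ 52.2 + j109 Ω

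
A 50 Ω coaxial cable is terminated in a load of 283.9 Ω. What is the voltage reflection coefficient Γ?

Γ = 0.701

Γ = (Z_L − Z_0)/(Z_L + Z_0) = (283.9 − 50)/(283.9 + 50) = 233.9/333.9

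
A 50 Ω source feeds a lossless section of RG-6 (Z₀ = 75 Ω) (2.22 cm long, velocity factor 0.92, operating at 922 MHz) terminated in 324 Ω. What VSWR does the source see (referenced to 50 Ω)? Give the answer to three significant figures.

λ = v/f = 0.92·c / 922 MHz = 0.299 m
βl = 2π·l/λ = 2π × 0.0742 = 26.7°
tan(βl) = 0.503
Z_in = Z_0·(Z_L + jZ_0·tanβl)/(Z_0 + jZ_L·tanβl) = 71 − j116 Ω
Γ_s = (Z_in − Z_s)/(Z_in + Z_s) = (21 − j116)/(121 − j116), |Γ_s| = 0.705
VSWR = (1 + |Γ_s|)/(1 − |Γ_s|)

VSWR ≈ 5.77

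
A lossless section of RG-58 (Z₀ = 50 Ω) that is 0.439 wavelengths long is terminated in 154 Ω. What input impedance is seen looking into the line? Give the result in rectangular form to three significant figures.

βl = 2π × 0.439 = 158°
tan(βl) = tan(158°) = -0.403
Z_in = Z_0·(Z_L + jZ_0·tanβl)/(Z_0 + jZ_L·tanβl)
     = 50·(154 − j20.2)/(50 − j62.1)

Z_in ≈ 70.4 + j67.3 Ω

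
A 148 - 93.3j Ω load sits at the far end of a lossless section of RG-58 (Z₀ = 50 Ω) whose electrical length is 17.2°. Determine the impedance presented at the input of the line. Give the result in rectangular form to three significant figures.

tan(βl) = tan(17.2°) = 0.31
Z_in = Z_0·(Z_L + jZ_0·tanβl)/(Z_0 + jZ_L·tanβl)
     = 50·(148 − j77.8)/(78.9 + j45.8)

Z_in ≈ 48.7 − j77.6 Ω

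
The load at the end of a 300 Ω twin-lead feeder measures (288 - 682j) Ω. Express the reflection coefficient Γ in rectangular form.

Γ = (Z_L − Z_0)/(Z_L + Z_0) = (-12 − j682)/(588 − j682)

Γ ≈ 0.565 − j0.505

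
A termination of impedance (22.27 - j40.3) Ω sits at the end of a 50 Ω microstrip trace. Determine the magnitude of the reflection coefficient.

Γ = (Z_L − Z_0)/(Z_L + Z_0) = (-27.73 − j40.3)/(72.27 − j40.3)
|Γ| = 48.9/82.7

|Γ| ≈ 0.591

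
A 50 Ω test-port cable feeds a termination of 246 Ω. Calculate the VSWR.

Γ = (246 − 50)/(246 + 50) = 0.662
VSWR = (1 + 0.662)/(1 − 0.662)

VSWR ≈ 4.92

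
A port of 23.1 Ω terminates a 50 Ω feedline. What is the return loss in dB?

RL ≈ 8.68 dB

Γ = (23.1 − 50)/(23.1 + 50) = -0.368
RL = −20·log₁₀|Γ| = −20·log₁₀(0.368)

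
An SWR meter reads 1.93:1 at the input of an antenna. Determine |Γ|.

|Γ| ≈ 0.317

|Γ| = (S − 1)/(S + 1) = (1.93 − 1)/(1.93 + 1) = 0.93/2.93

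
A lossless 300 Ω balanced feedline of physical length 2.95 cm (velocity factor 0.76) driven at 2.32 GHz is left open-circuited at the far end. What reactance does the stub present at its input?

λ = v/f = 0.76·c / 2.32 GHz = 0.0983 m
βl = 2π·l/λ = 2π × 0.3 = 108°
tan(βl) = -3.07
For an open-circuited stub, Z_in = −jZ_0·cot(βl) = −jZ_0/tan(βl)

X_in ≈ 97.8 Ω (inductive)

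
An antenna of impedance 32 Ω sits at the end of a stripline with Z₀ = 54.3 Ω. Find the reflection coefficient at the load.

Γ = (Z_L − Z_0)/(Z_L + Z_0) = (32 − 54.3)/(32 + 54.3) = -22.3/86.3

Γ = -0.258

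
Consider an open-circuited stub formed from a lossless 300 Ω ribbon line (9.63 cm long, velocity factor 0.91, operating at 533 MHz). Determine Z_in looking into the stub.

Z_in ≈ −j123 Ω

λ = v/f = 0.91·c / 533 MHz = 0.512 m
βl = 2π·l/λ = 2π × 0.188 = 67.7°
tan(βl) = 2.44
For an open-circuited stub, Z_in = −jZ_0·cot(βl) = −jZ_0/tan(βl)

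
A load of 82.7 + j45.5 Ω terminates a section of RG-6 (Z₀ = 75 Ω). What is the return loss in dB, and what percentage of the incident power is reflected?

RL ≈ 11 dB; 7.9% of incident power reflected

Γ = (7.7 + j45.5)/(157.7 + j45.5), |Γ| = 0.281
RL = −20·log₁₀(0.281) = 11 dB
P_refl/P_inc = |Γ|² = 0.079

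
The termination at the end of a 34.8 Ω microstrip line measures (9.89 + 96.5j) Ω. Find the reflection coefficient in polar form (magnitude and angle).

Γ ≈ 0.937 ∠ 39.3°

Γ = (Z_L − Z_0)/(Z_L + Z_0) = (-24.91 + j96.5)/(44.69 + j96.5)
|Γ| = 99.7/106 = 0.937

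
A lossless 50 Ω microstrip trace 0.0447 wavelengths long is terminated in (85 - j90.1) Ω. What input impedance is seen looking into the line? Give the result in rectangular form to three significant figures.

βl = 2π × 0.0447 = 16.1°
tan(βl) = tan(16.1°) = 0.288
Z_in = Z_0·(Z_L + jZ_0·tanβl)/(Z_0 + jZ_L·tanβl)
     = 50·(85 − j75.7)/(76 + j24.5)

Z_in ≈ 36.1 − j61.4 Ω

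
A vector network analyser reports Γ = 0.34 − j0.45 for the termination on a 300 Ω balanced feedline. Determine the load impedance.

Z_L ≈ 321 − j423 Ω

Z_L = Z_0·(1 + Γ)/(1 − Γ) = 300·(1.34 − j0.45)/(0.66 + j0.45)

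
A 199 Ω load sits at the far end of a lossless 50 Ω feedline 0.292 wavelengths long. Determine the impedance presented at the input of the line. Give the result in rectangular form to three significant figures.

βl = 2π × 0.292 = 105°
tan(βl) = tan(105°) = -3.7
Z_in = Z_0·(Z_L + jZ_0·tanβl)/(Z_0 + jZ_L·tanβl)
     = 50·(199 − j185)/(50 − j737)

Z_in ≈ 13.4 + j12.6 Ω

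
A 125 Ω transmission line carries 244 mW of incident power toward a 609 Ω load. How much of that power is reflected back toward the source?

Γ = (609 − 125)/(609 + 125) = 0.659
|Γ|² = 0.435
P_refl = |Γ|²·P_inc = 106 mW, P_del = (1 − |Γ|²)·P_inc = 138 mW

P_reflected ≈ 106 mW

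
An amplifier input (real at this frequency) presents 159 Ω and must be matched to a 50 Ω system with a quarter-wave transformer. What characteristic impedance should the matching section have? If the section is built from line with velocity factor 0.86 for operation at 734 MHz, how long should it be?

Z_qwt = √(Z_0·R_L) = √(50 × 159) = √7950
λ = 0.86·c/f = 0.351 m, so l = λ/4 = 0.0879 m

Z_qwt ≈ 89.2 Ω; length ≈ 8.79 cm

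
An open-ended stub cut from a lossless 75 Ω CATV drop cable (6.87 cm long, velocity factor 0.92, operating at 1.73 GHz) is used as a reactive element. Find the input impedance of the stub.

Z_in ≈ +j161 Ω

λ = v/f = 0.92·c / 1.73 GHz = 0.16 m
βl = 2π·l/λ = 2π × 0.431 = 155°
tan(βl) = -0.466
For an open-ended stub, Z_in = −jZ_0·cot(βl) = −jZ_0/tan(βl)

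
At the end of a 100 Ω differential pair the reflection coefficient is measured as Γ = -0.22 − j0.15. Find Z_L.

Z_L = Z_0·(1 + Γ)/(1 − Γ) = 100·(0.78 − j0.15)/(1.22 + j0.15)

Z_L ≈ 61.5 − j19.9 Ω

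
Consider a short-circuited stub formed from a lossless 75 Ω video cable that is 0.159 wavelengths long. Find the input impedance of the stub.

βl = 2π × 0.159 = 57.2°
tan(βl) = 1.55
For a short-circuited stub, Z_in = jZ_0·tan(βl)

Z_in ≈ +j117 Ω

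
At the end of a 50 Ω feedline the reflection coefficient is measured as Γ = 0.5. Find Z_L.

Z_L ≈ 150 Ω

Z_L = Z_0·(1 + Γ)/(1 − Γ) = 50·(1.5)/(0.5)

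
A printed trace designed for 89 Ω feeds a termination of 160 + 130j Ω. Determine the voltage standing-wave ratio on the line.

Γ = (Z_L − Z_0)/(Z_L + Z_0) = (71 + j130)/(249 + j130)
|Γ| = 148/281 = 0.527
VSWR = (1 + |Γ|)/(1 − |Γ|) = 1.53/0.473

VSWR ≈ 3.23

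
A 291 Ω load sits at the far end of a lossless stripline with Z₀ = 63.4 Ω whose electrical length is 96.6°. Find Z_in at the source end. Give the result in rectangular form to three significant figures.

Z_in ≈ 14 + j6.98 Ω

tan(βl) = tan(96.6°) = -8.64
Z_in = Z_0·(Z_L + jZ_0·tanβl)/(Z_0 + jZ_L·tanβl)
     = 63.4·(291 − j548)/(63.4 − j2520)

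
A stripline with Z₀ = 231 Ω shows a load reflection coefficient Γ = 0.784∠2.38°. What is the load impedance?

Z_L ≈ 1850 + j313 Ω

Z_L = Z_0·(1 + Γ)/(1 − Γ) = 231·(1.78 + j0.0326)/(0.217 − j0.0326)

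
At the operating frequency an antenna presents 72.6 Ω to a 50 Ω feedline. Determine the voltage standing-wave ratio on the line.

VSWR ≈ 1.45

For a purely resistive load, VSWR = R_L/Z_0 or Z_0/R_L (whichever > 1) = 72.6/50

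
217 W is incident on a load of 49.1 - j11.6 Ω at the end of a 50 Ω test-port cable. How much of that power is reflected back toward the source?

P_reflected ≈ 2.95 W

|Γ| = |(-0.9 − j11.6)/(99.1 − j11.6)| = 0.117
|Γ|² = 0.0136
P_refl = |Γ|²·P_inc = 2.95 W, P_del = (1 − |Γ|²)·P_inc = 214 W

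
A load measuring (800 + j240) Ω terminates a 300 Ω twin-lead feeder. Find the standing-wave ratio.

Γ = (Z_L − Z_0)/(Z_L + Z_0) = (500 + j240)/(1100 + j240)
|Γ| = 555/1130 = 0.493
VSWR = (1 + |Γ|)/(1 − |Γ|) = 1.49/0.507

VSWR ≈ 2.94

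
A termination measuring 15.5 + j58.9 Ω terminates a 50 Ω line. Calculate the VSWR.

VSWR ≈ 7.89

Γ = (Z_L − Z_0)/(Z_L + Z_0) = (-34.5 + j58.9)/(65.5 + j58.9)
|Γ| = 68.3/88.1 = 0.775
VSWR = (1 + |Γ|)/(1 − |Γ|) = 1.77/0.225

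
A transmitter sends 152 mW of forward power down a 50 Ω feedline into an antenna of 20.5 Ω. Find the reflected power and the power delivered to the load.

Γ = (20.5 − 50)/(20.5 + 50) = -0.418
|Γ|² = 0.175
P_refl = |Γ|²·P_inc = 26.6 mW, P_del = (1 − |Γ|²)·P_inc = 125 mW

P_reflected ≈ 26.6 mW; P_delivered ≈ 125 mW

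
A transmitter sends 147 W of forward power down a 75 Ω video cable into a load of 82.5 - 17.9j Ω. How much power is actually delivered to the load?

|Γ| = |(7.5 − j17.9)/(157.5 − j17.9)| = 0.122
|Γ|² = 0.015
P_refl = |Γ|²·P_inc = 2.2 W, P_del = (1 − |Γ|²)·P_inc = 145 W

P_delivered ≈ 145 W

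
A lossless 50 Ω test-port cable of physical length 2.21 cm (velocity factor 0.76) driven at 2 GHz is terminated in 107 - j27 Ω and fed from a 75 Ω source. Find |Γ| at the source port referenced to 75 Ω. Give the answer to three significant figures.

λ = v/f = 0.76·c / 2 GHz = 0.114 m
βl = 2π·l/λ = 2π × 0.194 = 69.8°
tan(βl) = 2.72
Z_in = Z_0·(Z_L + jZ_0·tanβl)/(Z_0 + jZ_L·tanβl) = 22.5 − j8.87 Ω
Γ_s = (Z_in − Z_s)/(Z_in + Z_s) = (-52.5 − j8.87)/(97.5 − j8.87), |Γ_s| = 0.544

|Γ| ≈ 0.544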